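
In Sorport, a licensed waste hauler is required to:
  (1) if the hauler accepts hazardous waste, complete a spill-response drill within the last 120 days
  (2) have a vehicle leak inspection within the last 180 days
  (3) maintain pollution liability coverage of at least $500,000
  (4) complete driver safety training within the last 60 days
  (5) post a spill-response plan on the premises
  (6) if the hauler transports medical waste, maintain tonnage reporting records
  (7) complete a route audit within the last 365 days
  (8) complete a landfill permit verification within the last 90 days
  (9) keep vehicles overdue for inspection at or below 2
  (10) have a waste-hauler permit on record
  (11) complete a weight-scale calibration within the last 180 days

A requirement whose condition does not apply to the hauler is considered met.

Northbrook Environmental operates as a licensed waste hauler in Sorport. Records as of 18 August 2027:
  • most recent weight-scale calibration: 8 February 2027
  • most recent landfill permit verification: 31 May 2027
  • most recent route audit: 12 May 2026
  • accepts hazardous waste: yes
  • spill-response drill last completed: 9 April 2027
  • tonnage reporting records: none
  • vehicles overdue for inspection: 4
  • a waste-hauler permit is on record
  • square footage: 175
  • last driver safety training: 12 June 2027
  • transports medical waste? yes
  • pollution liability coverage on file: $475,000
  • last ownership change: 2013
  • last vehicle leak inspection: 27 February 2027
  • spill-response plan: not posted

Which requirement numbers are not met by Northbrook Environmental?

1, 3, 4, 5, 6, 7, 9, 11

1. condition 'accepts hazardous waste' holds; spill-response drill 131 days ago vs limit 120 → not met
2. vehicle leak inspection 172 days ago vs limit 180 → met
3. pollution liability coverage $475,000 < $500,000 → not met
4. driver safety training 67 days ago vs limit 60 → not met
5. spill-response plan absent → not met
6. condition 'transports medical waste' holds; tonnage reporting records absent → not met
7. route audit 463 days ago vs limit 365 → not met
8. landfill permit verification 79 days ago vs limit 90 → met
9. vehicles overdue for inspection 4 > 2 → not met
10. waste-hauler permit present → met
11. weight-scale calibration 191 days ago vs limit 180 → not met
Not met: 1, 3, 4, 5, 6, 7, 9, 11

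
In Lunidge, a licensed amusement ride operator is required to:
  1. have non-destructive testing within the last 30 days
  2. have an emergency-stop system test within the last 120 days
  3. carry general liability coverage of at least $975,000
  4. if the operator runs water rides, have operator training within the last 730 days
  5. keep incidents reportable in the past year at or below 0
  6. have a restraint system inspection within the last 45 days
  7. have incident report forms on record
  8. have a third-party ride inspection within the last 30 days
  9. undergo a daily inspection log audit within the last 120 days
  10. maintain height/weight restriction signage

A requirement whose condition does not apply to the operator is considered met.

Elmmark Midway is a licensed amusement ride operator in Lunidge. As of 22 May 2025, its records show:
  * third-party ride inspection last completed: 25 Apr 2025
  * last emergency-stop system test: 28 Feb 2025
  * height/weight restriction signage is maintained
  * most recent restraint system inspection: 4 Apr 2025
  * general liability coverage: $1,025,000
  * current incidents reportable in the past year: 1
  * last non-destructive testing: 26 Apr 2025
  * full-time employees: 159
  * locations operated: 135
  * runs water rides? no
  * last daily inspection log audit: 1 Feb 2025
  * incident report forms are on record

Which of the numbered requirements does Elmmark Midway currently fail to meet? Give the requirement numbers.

5, 6

1. non-destructive testing 26 days ago vs limit 30 → met
2. emergency-stop system test 83 days ago vs limit 120 → met
3. general liability coverage $1,025,000 ≥ $975,000 → met
4. condition 'runs water rides' does not hold → requirement n/a → met
5. incidents reportable in the past year 1 > 0 → not met
6. restraint system inspection 48 days ago vs limit 45 → not met
7. incident report forms present → met
8. third-party ride inspection 27 days ago vs limit 30 → met
9. daily inspection log audit 110 days ago vs limit 120 → met
10. height/weight restriction signage present → met
Not met: 5, 6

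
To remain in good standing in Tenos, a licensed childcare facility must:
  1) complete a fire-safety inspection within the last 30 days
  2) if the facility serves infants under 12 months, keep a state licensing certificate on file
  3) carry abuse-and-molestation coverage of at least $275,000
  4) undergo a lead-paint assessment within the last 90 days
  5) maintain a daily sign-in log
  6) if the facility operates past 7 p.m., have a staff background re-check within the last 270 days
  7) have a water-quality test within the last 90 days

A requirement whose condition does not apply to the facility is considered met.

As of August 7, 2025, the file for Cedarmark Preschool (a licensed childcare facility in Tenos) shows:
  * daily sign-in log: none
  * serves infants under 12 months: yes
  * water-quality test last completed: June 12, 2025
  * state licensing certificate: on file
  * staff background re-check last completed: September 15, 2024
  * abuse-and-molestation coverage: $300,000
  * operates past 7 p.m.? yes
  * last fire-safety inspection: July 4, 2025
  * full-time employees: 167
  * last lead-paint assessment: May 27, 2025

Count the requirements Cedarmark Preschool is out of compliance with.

1. fire-safety inspection 34 days ago vs limit 30 → not met
2. condition 'serves infants under 12 months' holds; state licensing certificate present → met
3. abuse-and-molestation coverage $300,000 ≥ $275,000 → met
4. lead-paint assessment 72 days ago vs limit 90 → met
5. daily sign-in log absent → not met
6. condition 'operates past 7 p.m.' holds; staff background re-check 326 days ago vs limit 270 → not met
7. water-quality test 56 days ago vs limit 90 → met
Not met: 3 of 7

3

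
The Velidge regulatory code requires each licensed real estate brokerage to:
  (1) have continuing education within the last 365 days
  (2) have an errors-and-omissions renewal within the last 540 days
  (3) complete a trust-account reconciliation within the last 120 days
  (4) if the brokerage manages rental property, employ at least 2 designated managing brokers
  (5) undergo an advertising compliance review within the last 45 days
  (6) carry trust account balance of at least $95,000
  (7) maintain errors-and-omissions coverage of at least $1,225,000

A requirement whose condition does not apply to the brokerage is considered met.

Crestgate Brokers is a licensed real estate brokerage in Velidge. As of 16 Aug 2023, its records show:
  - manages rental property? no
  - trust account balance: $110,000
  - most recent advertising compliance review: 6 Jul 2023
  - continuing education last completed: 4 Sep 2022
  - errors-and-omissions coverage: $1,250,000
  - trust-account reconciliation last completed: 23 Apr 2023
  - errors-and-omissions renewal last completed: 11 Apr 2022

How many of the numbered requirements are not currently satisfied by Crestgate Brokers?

1. continuing education 346 days ago vs limit 365 → met
2. errors-and-omissions renewal 492 days ago vs limit 540 → met
3. trust-account reconciliation 115 days ago vs limit 120 → met
4. condition 'manages rental property' does not hold → requirement n/a → met
5. advertising compliance review 41 days ago vs limit 45 → met
6. trust account balance $110,000 ≥ $95,000 → met
7. errors-and-omissions coverage $1,250,000 ≥ $1,225,000 → met
Not met: 0 of 7

0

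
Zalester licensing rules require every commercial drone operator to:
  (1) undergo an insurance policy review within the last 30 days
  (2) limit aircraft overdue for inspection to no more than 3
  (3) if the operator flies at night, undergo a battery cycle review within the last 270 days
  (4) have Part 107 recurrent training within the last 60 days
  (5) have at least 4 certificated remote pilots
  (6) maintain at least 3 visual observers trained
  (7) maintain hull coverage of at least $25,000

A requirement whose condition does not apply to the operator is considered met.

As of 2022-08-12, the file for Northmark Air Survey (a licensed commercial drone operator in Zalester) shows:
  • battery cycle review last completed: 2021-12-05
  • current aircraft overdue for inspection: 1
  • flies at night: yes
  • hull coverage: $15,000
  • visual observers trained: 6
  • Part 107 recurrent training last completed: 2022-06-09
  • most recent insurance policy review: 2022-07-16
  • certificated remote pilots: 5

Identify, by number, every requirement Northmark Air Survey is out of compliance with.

1. insurance policy review 27 days ago vs limit 30 → met
2. aircraft overdue for inspection 1 ≤ 3 → met
3. condition 'flies at night' holds; battery cycle review 250 days ago vs limit 270 → met
4. Part 107 recurrent training 64 days ago vs limit 60 → not met
5. certificated remote pilots 5 ≥ 4 → met
6. visual observers trained 6 ≥ 3 → met
7. hull coverage $15,000 < $25,000 → not met
Not met: 4, 7

4, 7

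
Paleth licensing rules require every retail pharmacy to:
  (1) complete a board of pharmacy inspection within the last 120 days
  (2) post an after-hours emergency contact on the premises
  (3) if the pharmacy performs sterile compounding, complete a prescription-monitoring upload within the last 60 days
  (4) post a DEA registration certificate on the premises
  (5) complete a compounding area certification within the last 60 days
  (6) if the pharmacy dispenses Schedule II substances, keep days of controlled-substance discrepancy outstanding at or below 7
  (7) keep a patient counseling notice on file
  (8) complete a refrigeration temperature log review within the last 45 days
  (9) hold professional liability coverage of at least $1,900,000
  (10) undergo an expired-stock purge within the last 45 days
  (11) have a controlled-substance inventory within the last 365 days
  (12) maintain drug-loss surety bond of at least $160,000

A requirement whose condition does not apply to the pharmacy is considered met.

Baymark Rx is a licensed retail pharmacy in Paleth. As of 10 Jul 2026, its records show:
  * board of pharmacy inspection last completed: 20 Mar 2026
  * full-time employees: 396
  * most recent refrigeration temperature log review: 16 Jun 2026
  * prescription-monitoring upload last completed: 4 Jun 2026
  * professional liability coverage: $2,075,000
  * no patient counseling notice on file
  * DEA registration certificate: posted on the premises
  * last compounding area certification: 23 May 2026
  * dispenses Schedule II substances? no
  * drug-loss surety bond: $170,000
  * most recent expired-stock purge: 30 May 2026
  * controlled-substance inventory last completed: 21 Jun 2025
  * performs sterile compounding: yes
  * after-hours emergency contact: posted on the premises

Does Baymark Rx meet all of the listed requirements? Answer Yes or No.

1. board of pharmacy inspection 112 days ago vs limit 120 → met
2. after-hours emergency contact present → met
3. condition 'performs sterile compounding' holds; prescription-monitoring upload 36 days ago vs limit 60 → met
4. DEA registration certificate present → met
5. compounding area certification 48 days ago vs limit 60 → met
6. condition 'dispenses Schedule II substances' does not hold → requirement n/a → met
7. patient counseling notice absent → not met
8. refrigeration temperature log review 24 days ago vs limit 45 → met
9. professional liability coverage $2,075,000 ≥ $1,900,000 → met
10. expired-stock purge 41 days ago vs limit 45 → met
11. controlled-substance inventory 384 days ago vs limit 365 → not met
12. drug-loss surety bond $170,000 ≥ $160,000 → met
Not met: 7, 11

No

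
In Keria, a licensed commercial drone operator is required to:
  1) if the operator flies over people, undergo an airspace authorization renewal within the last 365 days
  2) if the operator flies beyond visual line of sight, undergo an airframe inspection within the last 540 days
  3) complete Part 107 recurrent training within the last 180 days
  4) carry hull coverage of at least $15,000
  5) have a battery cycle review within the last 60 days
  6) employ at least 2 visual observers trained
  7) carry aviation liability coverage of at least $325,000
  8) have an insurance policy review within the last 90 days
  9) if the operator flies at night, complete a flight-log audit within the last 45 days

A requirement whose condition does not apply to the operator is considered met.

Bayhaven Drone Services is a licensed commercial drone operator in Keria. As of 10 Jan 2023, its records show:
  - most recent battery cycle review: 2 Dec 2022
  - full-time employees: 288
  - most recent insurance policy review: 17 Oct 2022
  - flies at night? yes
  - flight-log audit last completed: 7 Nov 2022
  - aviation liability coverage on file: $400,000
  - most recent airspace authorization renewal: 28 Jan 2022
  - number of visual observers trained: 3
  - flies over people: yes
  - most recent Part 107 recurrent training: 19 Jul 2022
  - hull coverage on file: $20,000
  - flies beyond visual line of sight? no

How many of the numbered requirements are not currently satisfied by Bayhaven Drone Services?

1. condition 'flies over people' holds; airspace authorization renewal 347 days ago vs limit 365 → met
2. condition 'flies beyond visual line of sight' does not hold → requirement n/a → met
3. Part 107 recurrent training 175 days ago vs limit 180 → met
4. hull coverage $20,000 ≥ $15,000 → met
5. battery cycle review 39 days ago vs limit 60 → met
6. visual observers trained 3 ≥ 2 → met
7. aviation liability coverage $400,000 ≥ $325,000 → met
8. insurance policy review 85 days ago vs limit 90 → met
9. condition 'flies at night' holds; flight-log audit 64 days ago vs limit 45 → not met
Not met: 1 of 9

1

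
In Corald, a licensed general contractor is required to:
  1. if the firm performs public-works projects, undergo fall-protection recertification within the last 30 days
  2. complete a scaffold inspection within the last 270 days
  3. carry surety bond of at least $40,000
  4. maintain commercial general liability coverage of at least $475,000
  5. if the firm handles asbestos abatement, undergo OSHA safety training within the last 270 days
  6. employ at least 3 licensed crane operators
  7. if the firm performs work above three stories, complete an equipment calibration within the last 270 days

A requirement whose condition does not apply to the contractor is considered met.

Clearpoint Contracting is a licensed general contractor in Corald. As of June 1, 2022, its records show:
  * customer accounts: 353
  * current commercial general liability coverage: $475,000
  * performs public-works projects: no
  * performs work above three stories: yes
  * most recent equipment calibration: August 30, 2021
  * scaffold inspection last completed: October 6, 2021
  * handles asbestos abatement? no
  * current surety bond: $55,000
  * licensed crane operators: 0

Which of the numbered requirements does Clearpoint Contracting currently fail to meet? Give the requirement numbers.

1. condition 'performs public-works projects' does not hold → requirement n/a → met
2. scaffold inspection 238 days ago vs limit 270 → met
3. surety bond $55,000 ≥ $40,000 → met
4. commercial general liability coverage $475,000 ≥ $475,000 → met
5. condition 'handles asbestos abatement' does not hold → requirement n/a → met
6. licensed crane operators 0 < 3 → not met
7. condition 'performs work above three stories' holds; equipment calibration 275 days ago vs limit 270 → not met
Not met: 6, 7

6, 7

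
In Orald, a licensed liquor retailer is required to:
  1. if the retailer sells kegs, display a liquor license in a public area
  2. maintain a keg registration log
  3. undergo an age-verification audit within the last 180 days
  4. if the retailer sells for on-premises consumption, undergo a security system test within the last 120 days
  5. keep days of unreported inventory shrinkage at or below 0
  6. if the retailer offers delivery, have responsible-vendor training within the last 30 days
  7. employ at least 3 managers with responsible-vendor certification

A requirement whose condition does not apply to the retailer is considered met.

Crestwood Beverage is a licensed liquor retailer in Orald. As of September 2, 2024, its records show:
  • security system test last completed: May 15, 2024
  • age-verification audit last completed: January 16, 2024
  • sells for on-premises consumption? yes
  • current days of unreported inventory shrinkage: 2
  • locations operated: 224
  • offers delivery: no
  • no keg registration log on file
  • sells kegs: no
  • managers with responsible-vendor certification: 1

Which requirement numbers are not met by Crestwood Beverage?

1. condition 'sells kegs' does not hold → requirement n/a → met
2. keg registration log absent → not met
3. age-verification audit 230 days ago vs limit 180 → not met
4. condition 'sells for on-premises consumption' holds; security system test 110 days ago vs limit 120 → met
5. days of unreported inventory shrinkage 2 > 0 → not met
6. condition 'offers delivery' does not hold → requirement n/a → met
7. managers with responsible-vendor certification 1 < 3 → not met
Not met: 2, 3, 5, 7

2, 3, 5, 7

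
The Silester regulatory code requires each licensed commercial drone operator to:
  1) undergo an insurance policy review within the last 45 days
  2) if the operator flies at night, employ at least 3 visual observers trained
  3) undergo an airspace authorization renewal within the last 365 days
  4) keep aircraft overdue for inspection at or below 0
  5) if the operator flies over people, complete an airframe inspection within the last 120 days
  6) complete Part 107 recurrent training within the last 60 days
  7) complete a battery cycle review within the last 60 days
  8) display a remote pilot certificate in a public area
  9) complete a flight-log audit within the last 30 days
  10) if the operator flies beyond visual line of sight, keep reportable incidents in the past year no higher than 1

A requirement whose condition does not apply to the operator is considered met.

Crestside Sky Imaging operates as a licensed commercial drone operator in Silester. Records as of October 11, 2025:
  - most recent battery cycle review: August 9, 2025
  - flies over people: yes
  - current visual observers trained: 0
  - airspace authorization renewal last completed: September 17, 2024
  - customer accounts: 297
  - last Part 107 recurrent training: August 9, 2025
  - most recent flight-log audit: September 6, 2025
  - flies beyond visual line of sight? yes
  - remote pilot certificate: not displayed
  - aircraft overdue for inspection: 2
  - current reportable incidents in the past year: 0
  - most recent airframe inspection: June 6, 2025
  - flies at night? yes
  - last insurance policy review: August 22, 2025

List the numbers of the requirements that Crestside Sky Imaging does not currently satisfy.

1. insurance policy review 50 days ago vs limit 45 → not met
2. condition 'flies at night' holds; visual observers trained 0 < 3 → not met
3. airspace authorization renewal 389 days ago vs limit 365 → not met
4. aircraft overdue for inspection 2 > 0 → not met
5. condition 'flies over people' holds; airframe inspection 127 days ago vs limit 120 → not met
6. Part 107 recurrent training 63 days ago vs limit 60 → not met
7. battery cycle review 63 days ago vs limit 60 → not met
8. remote pilot certificate absent → not met
9. flight-log audit 35 days ago vs limit 30 → not met
10. condition 'flies beyond visual line of sight' holds; reportable incidents in the past year 0 ≤ 1 → met
Not met: 1, 2, 3, 4, 5, 6, 7, 8, 9

1, 2, 3, 4, 5, 6, 7, 8, 9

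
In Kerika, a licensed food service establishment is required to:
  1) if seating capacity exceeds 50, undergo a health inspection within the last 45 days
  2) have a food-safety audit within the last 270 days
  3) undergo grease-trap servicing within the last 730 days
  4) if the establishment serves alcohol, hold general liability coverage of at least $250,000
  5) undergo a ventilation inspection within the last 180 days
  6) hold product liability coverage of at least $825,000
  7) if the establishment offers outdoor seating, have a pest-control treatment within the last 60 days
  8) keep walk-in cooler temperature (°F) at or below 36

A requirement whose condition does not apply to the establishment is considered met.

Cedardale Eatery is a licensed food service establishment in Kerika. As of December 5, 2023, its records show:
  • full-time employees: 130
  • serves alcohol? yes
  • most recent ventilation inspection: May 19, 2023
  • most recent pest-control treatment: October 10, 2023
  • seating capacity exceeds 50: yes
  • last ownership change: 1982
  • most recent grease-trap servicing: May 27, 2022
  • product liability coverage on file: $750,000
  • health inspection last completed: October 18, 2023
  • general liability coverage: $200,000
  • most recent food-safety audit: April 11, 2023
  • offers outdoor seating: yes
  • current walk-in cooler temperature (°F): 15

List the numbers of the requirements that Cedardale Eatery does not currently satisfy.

1, 4, 5, 6

1. condition 'seating capacity exceeds 50' holds; health inspection 48 days ago vs limit 45 → not met
2. food-safety audit 238 days ago vs limit 270 → met
3. grease-trap servicing 557 days ago vs limit 730 → met
4. condition 'serves alcohol' holds; general liability coverage $200,000 < $250,000 → not met
5. ventilation inspection 200 days ago vs limit 180 → not met
6. product liability coverage $750,000 < $825,000 → not met
7. condition 'offers outdoor seating' holds; pest-control treatment 56 days ago vs limit 60 → met
8. walk-in cooler temperature (°F) 15 ≤ 36 → met
Not met: 1, 4, 5, 6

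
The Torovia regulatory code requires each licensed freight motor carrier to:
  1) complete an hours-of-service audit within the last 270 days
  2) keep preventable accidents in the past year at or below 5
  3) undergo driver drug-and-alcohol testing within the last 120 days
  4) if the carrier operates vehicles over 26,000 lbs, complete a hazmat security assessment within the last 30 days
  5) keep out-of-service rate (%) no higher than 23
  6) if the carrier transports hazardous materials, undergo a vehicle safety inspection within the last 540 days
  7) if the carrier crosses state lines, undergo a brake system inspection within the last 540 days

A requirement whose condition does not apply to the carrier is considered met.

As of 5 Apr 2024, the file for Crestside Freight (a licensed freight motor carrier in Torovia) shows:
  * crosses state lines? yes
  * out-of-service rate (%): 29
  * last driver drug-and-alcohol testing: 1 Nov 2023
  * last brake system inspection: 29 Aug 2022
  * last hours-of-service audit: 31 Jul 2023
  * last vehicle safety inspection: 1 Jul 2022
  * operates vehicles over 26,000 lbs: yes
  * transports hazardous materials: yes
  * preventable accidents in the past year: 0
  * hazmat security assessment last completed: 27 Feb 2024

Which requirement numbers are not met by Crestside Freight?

1. hours-of-service audit 249 days ago vs limit 270 → met
2. preventable accidents in the past year 0 ≤ 5 → met
3. driver drug-and-alcohol testing 156 days ago vs limit 120 → not met
4. condition 'operates vehicles over 26,000 lbs' holds; hazmat security assessment 38 days ago vs limit 30 → not met
5. out-of-service rate (%) 29 > 23 → not met
6. condition 'transports hazardous materials' holds; vehicle safety inspection 644 days ago vs limit 540 → not met
7. condition 'crosses state lines' holds; brake system inspection 585 days ago vs limit 540 → not met
Not met: 3, 4, 5, 6, 7

3, 4, 5, 6, 7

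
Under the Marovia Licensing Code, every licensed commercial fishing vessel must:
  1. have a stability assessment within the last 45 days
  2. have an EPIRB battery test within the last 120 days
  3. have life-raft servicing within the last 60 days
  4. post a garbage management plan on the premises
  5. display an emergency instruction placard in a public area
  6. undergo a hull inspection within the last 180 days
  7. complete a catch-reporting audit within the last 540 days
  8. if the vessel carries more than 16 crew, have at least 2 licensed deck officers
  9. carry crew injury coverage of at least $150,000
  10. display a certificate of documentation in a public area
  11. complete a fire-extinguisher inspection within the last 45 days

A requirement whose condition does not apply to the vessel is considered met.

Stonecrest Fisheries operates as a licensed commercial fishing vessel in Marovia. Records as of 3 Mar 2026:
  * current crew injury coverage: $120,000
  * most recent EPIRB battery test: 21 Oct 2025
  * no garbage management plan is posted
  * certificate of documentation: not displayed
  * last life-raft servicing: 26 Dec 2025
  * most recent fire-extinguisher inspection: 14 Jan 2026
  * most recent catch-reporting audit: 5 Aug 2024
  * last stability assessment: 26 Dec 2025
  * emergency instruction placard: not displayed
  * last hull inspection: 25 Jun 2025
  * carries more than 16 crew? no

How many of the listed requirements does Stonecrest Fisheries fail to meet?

1. stability assessment 67 days ago vs limit 45 → not met
2. EPIRB battery test 133 days ago vs limit 120 → not met
3. life-raft servicing 67 days ago vs limit 60 → not met
4. garbage management plan absent → not met
5. emergency instruction placard absent → not met
6. hull inspection 251 days ago vs limit 180 → not met
7. catch-reporting audit 575 days ago vs limit 540 → not met
8. condition 'carries more than 16 crew' does not hold → requirement n/a → met
9. crew injury coverage $120,000 < $150,000 → not met
10. certificate of documentation absent → not met
11. fire-extinguisher inspection 48 days ago vs limit 45 → not met
Not met: 10 of 11

10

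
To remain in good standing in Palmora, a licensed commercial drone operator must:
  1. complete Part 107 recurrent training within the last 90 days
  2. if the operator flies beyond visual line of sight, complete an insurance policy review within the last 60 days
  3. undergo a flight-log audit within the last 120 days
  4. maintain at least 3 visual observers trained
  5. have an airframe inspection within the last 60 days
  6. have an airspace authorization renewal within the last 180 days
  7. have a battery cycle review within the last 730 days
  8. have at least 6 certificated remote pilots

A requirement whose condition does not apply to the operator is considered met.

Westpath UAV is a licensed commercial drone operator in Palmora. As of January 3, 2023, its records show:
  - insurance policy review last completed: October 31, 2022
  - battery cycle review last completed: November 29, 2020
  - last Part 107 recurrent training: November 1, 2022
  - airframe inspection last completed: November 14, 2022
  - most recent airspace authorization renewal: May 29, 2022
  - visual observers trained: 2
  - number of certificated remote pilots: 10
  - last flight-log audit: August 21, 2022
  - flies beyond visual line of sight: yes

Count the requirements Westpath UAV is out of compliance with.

1. Part 107 recurrent training 63 days ago vs limit 90 → met
2. condition 'flies beyond visual line of sight' holds; insurance policy review 64 days ago vs limit 60 → not met
3. flight-log audit 135 days ago vs limit 120 → not met
4. visual observers trained 2 < 3 → not met
5. airframe inspection 50 days ago vs limit 60 → met
6. airspace authorization renewal 219 days ago vs limit 180 → not met
7. battery cycle review 765 days ago vs limit 730 → not met
8. certificated remote pilots 10 ≥ 6 → met
Not met: 5 of 8

5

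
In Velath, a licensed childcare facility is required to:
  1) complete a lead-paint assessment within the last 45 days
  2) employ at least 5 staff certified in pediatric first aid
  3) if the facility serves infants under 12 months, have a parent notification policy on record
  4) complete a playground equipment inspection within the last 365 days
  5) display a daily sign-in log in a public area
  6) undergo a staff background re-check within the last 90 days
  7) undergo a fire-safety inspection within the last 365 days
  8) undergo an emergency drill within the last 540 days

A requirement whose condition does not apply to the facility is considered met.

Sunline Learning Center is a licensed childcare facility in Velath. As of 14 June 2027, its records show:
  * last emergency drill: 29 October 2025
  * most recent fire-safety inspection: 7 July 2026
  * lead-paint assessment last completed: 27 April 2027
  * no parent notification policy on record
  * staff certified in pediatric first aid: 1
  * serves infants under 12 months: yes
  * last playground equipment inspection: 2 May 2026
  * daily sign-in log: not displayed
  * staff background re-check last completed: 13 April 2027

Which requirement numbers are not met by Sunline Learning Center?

1, 2, 3, 4, 5, 8

1. lead-paint assessment 48 days ago vs limit 45 → not met
2. staff certified in pediatric first aid 1 < 5 → not met
3. condition 'serves infants under 12 months' holds; parent notification policy absent → not met
4. playground equipment inspection 408 days ago vs limit 365 → not met
5. daily sign-in log absent → not met
6. staff background re-check 62 days ago vs limit 90 → met
7. fire-safety inspection 342 days ago vs limit 365 → met
8. emergency drill 593 days ago vs limit 540 → not met
Not met: 1, 2, 3, 4, 5, 8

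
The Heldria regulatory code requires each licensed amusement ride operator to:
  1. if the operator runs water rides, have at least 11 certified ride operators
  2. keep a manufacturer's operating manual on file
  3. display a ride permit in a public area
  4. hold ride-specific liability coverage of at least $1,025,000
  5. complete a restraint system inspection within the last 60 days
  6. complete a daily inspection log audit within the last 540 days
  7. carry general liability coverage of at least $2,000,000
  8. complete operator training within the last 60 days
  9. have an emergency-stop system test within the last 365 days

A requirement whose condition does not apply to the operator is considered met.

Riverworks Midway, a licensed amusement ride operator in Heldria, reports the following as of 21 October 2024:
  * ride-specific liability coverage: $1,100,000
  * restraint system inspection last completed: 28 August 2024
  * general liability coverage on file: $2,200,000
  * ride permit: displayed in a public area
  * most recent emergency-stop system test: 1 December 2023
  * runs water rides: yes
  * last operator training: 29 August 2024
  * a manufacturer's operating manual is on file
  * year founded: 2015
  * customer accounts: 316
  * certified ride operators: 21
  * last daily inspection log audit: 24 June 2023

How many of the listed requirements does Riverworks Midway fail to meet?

0

1. condition 'runs water rides' holds; certified ride operators 21 ≥ 11 → met
2. manufacturer's operating manual present → met
3. ride permit present → met
4. ride-specific liability coverage $1,100,000 ≥ $1,025,000 → met
5. restraint system inspection 54 days ago vs limit 60 → met
6. daily inspection log audit 485 days ago vs limit 540 → met
7. general liability coverage $2,200,000 ≥ $2,000,000 → met
8. operator training 53 days ago vs limit 60 → met
9. emergency-stop system test 325 days ago vs limit 365 → met
Not met: 0 of 9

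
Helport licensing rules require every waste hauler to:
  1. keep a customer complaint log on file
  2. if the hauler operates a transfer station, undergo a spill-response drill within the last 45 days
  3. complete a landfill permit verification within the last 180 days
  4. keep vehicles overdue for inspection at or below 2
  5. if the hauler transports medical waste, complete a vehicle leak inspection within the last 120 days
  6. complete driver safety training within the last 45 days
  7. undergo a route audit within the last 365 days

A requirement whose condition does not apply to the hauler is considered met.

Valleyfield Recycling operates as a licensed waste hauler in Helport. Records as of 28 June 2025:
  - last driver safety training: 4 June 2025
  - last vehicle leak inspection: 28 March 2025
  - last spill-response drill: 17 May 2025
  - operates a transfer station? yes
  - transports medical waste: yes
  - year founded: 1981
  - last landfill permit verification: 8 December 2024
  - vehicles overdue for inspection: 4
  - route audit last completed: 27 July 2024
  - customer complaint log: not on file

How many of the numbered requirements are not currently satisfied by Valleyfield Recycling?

1. customer complaint log absent → not met
2. condition 'operates a transfer station' holds; spill-response drill 42 days ago vs limit 45 → met
3. landfill permit verification 202 days ago vs limit 180 → not met
4. vehicles overdue for inspection 4 > 2 → not met
5. condition 'transports medical waste' holds; vehicle leak inspection 92 days ago vs limit 120 → met
6. driver safety training 24 days ago vs limit 45 → met
7. route audit 336 days ago vs limit 365 → met
Not met: 3 of 7

3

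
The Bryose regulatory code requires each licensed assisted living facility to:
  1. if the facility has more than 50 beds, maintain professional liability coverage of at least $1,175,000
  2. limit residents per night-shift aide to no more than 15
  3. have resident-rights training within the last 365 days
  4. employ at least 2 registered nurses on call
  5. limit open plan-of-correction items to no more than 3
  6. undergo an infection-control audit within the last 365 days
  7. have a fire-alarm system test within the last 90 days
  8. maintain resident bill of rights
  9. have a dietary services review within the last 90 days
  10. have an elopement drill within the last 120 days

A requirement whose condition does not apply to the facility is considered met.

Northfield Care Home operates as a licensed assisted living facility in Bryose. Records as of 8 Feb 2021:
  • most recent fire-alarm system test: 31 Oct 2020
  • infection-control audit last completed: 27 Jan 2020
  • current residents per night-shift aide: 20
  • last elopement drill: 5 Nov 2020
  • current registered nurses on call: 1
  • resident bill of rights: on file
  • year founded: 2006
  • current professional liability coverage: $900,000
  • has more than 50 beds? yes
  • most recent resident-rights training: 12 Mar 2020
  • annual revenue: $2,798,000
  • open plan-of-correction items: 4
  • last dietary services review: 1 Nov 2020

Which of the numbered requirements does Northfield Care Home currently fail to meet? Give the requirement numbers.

1, 2, 4, 5, 6, 7, 9

1. condition 'has more than 50 beds' holds; professional liability coverage $900,000 < $1,175,000 → not met
2. residents per night-shift aide 20 > 15 → not met
3. resident-rights training 333 days ago vs limit 365 → met
4. registered nurses on call 1 < 2 → not met
5. open plan-of-correction items 4 > 3 → not met
6. infection-control audit 378 days ago vs limit 365 → not met
7. fire-alarm system test 100 days ago vs limit 90 → not met
8. resident bill of rights present → met
9. dietary services review 99 days ago vs limit 90 → not met
10. elopement drill 95 days ago vs limit 120 → met
Not met: 1, 2, 4, 5, 6, 7, 9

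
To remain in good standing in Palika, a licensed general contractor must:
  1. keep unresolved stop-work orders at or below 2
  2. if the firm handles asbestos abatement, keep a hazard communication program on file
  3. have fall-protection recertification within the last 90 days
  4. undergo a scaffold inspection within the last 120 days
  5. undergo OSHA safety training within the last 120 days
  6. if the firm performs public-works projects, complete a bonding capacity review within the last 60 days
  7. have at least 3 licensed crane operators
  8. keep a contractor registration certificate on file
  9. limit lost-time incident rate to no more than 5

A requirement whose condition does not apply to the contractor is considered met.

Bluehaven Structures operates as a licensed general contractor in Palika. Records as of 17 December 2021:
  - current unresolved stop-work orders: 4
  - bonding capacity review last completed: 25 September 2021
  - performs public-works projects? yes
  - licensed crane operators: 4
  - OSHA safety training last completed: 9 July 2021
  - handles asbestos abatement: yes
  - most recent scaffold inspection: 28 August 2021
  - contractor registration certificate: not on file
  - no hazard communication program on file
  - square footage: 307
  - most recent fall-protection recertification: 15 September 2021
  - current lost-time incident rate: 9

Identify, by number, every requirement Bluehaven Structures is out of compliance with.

1, 2, 3, 5, 6, 8, 9

1. unresolved stop-work orders 4 > 2 → not met
2. condition 'handles asbestos abatement' holds; hazard communication program absent → not met
3. fall-protection recertification 93 days ago vs limit 90 → not met
4. scaffold inspection 111 days ago vs limit 120 → met
5. OSHA safety training 161 days ago vs limit 120 → not met
6. condition 'performs public-works projects' holds; bonding capacity review 83 days ago vs limit 60 → not met
7. licensed crane operators 4 ≥ 3 → met
8. contractor registration certificate absent → not met
9. lost-time incident rate 9 > 5 → not met
Not met: 1, 2, 3, 5, 6, 8, 9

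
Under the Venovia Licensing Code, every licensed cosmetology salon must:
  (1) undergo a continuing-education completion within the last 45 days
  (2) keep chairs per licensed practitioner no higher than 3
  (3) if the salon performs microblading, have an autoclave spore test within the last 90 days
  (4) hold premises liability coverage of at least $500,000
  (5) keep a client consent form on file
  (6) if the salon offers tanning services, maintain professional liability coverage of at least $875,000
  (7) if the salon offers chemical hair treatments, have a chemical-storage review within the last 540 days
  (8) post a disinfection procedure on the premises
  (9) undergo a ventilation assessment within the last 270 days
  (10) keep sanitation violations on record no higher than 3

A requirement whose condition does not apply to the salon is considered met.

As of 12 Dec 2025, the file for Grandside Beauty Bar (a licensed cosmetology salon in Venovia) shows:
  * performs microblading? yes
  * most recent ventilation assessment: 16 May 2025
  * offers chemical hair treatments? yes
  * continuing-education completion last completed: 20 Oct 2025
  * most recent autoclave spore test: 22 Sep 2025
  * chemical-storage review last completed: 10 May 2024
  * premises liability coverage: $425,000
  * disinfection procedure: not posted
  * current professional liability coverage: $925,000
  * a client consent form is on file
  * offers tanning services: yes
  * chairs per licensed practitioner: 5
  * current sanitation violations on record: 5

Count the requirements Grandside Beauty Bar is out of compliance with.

6

1. continuing-education completion 53 days ago vs limit 45 → not met
2. chairs per licensed practitioner 5 > 3 → not met
3. condition 'performs microblading' holds; autoclave spore test 81 days ago vs limit 90 → met
4. premises liability coverage $425,000 < $500,000 → not met
5. client consent form present → met
6. condition 'offers tanning services' holds; professional liability coverage $925,000 ≥ $875,000 → met
7. condition 'offers chemical hair treatments' holds; chemical-storage review 581 days ago vs limit 540 → not met
8. disinfection procedure absent → not met
9. ventilation assessment 210 days ago vs limit 270 → met
10. sanitation violations on record 5 > 3 → not met
Not met: 6 of 10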